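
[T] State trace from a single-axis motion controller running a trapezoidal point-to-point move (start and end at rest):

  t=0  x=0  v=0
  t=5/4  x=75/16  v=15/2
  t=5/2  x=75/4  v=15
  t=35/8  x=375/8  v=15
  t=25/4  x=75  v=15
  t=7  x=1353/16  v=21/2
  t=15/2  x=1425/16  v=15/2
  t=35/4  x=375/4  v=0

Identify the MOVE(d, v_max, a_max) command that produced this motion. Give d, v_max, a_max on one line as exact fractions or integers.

final state: t=35/4, x=375/4, v=0 → d = 375/4
a_max = (15/2−0)/(5/4−0) = 6
max v = 15 over t∈[5/2,25/4] → v_max = 15
check: 15·(5/2+15/4) = 375/4 ✓

d=375/4 v_max=15 a_max=6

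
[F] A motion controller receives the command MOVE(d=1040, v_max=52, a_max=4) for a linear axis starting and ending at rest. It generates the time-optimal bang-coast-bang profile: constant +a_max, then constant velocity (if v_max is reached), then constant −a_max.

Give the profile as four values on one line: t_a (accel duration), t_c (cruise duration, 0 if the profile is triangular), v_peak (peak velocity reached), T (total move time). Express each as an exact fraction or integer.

t_a=13 t_c=7 v_peak=52 T=33

(v_max)²/a_max = 52²/4 = 676
1040 ≥ 676 ⇒ cruise phase
t_a = 52/4 = 13; v_peak = 52
d_cruise = 1040 − 676 = 364; t_c = 364/52 = 7
T = 2·13 + 7 = 33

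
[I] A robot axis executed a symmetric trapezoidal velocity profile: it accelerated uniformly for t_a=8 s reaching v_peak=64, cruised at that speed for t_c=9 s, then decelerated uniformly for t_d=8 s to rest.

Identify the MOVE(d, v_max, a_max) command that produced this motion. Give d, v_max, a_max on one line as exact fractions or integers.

a_max = 64/8 = 8
d_a = ½·64·8 = 256; d_c = 64·9 = 576
d = 2·256 + 576 = 1088
t_c = 9 > 0 → v_max = v_peak = 64

d=1088 v_max=64 a_max=8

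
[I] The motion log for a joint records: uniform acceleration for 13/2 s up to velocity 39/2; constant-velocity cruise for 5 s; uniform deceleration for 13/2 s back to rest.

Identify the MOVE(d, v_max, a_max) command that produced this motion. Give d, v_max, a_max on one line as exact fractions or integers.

d=897/4 v_max=39/2 a_max=3

a_max = (39/2)/(13/2) = 3
d_a = ½·39/2·13/2 = 507/8; d_c = 39/2·5 = 195/2
d = 2·507/8 + 195/2 = 897/4
t_c = 5 > 0 ⇒ limit active, v_max = 39/2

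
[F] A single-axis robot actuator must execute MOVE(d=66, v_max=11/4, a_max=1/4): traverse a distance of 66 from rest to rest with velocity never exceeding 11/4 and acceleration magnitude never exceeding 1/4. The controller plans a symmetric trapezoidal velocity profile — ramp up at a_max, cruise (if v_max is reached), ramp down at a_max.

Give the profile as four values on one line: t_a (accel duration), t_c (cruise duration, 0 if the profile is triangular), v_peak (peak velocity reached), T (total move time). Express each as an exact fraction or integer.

t_a=11 t_c=13 v_peak=11/4 T=35

(v_max)²/a_max = (11/4)²/(1/4) = 121/4
66 ≥ 121/4 → trapezoidal
t_a = (11/4)/(1/4) = 11; v_peak = 11/4
d_cruise = 66 − 121/4 = 143/4; t_c = (143/4)/(11/4) = 13
T = 2·11 + 13 = 35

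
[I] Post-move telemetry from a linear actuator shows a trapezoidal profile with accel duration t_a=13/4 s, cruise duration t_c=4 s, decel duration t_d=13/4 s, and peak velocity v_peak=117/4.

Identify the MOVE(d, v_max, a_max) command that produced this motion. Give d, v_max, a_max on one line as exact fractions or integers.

d=3393/16 v_max=117/4 a_max=9

a_max = (117/4)/(13/4) = 9
d_a = ½·117/4·13/4 = 1521/32; d_c = 117/4·4 = 117
d = 2·1521/32 + 117 = 3393/16
t_c = 4 > 0 so v_max = 117/4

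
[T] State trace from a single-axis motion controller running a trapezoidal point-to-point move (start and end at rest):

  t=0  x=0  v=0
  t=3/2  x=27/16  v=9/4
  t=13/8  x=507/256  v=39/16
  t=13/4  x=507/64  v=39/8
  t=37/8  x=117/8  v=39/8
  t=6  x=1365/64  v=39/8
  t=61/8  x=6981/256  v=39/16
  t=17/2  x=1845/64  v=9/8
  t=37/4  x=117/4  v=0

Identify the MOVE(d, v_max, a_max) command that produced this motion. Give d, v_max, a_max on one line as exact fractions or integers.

final state: t=37/4, x=117/4, v=0 → d = 117/4
a_max = (9/4−0)/(3/2−0) = 3/2
max v = 39/8 over t∈[13/4,6] → v_max = 39/8
check: 39/8·(13/4+11/4) = 117/4 ✓

d=117/4 v_max=39/8 a_max=3/2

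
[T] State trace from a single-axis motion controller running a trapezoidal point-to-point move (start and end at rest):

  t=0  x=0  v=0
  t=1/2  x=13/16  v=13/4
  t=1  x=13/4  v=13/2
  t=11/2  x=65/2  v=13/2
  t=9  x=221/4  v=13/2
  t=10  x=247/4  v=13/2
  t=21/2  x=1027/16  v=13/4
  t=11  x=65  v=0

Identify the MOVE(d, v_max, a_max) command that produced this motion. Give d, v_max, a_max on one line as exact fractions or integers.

d=65 v_max=13/2 a_max=13/2

final state: t=11, x=65, v=0 → d = 65
a_max = (13/4−0)/(1/2−0) = 13/2
max v = 13/2 over t∈[1,10] → v_max = 13/2
check: 13/2·(1+9) = 65 ✓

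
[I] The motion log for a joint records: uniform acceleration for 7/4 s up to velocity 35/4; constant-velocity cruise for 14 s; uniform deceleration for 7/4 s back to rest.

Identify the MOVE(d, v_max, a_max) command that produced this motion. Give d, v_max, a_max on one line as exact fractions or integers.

a_max = (35/4)/(7/4) = 5
d_a = ½·35/4·7/4 = 245/32; d_c = 35/4·14 = 245/2
d = 2·245/32 + 245/2 = 2205/16
t_c = 14 > 0 so v_max = 35/4

d=2205/16 v_max=35/4 a_max=5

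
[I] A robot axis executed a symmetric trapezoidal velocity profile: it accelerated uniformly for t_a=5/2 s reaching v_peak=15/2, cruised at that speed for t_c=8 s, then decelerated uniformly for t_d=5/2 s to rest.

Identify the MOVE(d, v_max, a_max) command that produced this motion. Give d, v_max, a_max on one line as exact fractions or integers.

d=315/4 v_max=15/2 a_max=3

a_max = (15/2)/(5/2) = 3
d_a = ½·15/2·5/2 = 75/8; d_c = 15/2·8 = 60
d = 2·75/8 + 60 = 315/4
t_c = 8 > 0 → v_max = v_peak = 15/2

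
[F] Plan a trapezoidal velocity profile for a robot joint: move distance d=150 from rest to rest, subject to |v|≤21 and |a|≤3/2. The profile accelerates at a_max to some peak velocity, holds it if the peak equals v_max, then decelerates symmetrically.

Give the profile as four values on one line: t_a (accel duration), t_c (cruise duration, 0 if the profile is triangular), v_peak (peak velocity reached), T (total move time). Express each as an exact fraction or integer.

v_max²/a_max = 21²/(3/2) = 294
150 < 294 → triangular
v_peak = √(150·3/2) = √225 = 15
t_a = 15/(3/2) = 10; t_c = 0
T = 2·10 = 20

t_a=10 t_c=0 v_peak=15 T=20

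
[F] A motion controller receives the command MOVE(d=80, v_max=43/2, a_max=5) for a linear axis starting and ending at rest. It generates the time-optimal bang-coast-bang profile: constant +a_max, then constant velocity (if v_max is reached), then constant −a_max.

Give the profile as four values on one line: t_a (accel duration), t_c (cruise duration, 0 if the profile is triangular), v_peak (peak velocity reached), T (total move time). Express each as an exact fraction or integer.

t_a=4 t_c=0 v_peak=20 T=8

vₘ²/aₘ = (43/2)²/5 = 1849/20
80 < 1849/20 → triangular
v_peak = √(80·5) = √400 = 20
t_a = 20/5 = 4; t_c = 0
T = 2·4 = 8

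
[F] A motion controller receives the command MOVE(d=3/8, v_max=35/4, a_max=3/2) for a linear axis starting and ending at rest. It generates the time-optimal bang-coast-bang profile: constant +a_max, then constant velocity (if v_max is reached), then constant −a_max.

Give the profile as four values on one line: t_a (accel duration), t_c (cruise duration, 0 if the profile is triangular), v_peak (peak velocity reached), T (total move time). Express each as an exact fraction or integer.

t_a=1/2 t_c=0 v_peak=3/4 T=1

vₘ²/aₘ = (35/4)²/(3/2) = 1225/24
3/8 < 1225/24 → triangular
v_peak = √(3/8·3/2) = √(9/16) = 3/4
t_a = (3/4)/(3/2) = 1/2; t_c = 0
T = 2·1/2 = 1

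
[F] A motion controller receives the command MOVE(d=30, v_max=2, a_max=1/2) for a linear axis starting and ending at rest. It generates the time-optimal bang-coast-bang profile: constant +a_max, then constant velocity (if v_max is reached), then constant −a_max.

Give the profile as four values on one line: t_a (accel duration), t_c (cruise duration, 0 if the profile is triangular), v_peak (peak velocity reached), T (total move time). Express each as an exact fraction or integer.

t_a=4 t_c=11 v_peak=2 T=19

(v_max)²/a_max = 2²/(1/2) = 8
30 ≥ 8 ⇒ cruise phase
t_a = 2/(1/2) = 4; v_peak = 2
d_cruise = 30 − 8 = 22; t_c = 22/2 = 11
T = 2·4 + 11 = 19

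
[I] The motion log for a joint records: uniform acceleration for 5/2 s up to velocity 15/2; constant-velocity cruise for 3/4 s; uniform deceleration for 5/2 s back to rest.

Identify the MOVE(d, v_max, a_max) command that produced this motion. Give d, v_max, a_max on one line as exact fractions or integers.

d=195/8 v_max=15/2 a_max=3

a_max = (15/2)/(5/2) = 3
d_a = ½·15/2·5/2 = 75/8; d_c = 15/2·3/4 = 45/8
d = 2·75/8 + 45/8 = 195/8
t_c = 3/4 > 0 so v_max = 15/2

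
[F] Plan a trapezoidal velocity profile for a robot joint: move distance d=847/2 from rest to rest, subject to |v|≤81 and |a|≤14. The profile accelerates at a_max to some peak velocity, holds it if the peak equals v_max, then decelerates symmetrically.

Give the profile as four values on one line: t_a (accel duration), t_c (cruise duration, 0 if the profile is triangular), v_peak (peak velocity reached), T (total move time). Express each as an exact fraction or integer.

vₘ²/aₘ = 81²/14 = 6561/14
847/2 < 6561/14 → triangular
v_peak = √(847/2·14) = √5929 = 77
t_a = 77/14 = 11/2; t_c = 0
T = 2·11/2 = 11

t_a=11/2 t_c=0 v_peak=77 T=11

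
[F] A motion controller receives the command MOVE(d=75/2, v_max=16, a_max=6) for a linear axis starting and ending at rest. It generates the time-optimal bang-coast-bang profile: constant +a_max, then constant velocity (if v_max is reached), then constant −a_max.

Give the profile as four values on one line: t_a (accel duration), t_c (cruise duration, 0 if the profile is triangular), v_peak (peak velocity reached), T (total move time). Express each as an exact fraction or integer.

t_a=5/2 t_c=0 v_peak=15 T=5

vₘ²/aₘ = 16²/6 = 128/3
75/2 < 128/3 so t_c = 0
v_peak = √(75/2·6) = √225 = 15
t_a = 15/6 = 5/2; t_c = 0
T = 2·5/2 = 5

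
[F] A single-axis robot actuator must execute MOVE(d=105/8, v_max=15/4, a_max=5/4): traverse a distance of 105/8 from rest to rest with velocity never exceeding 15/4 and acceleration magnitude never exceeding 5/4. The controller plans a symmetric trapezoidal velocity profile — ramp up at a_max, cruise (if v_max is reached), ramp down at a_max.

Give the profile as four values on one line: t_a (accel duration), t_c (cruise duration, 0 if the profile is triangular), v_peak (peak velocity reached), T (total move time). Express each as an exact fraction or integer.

t_a=3 t_c=1/2 v_peak=15/4 T=13/2

v_max²/a_max = (15/4)²/(5/4) = 45/4
105/8 ≥ 45/4 → trapezoidal
t_a = (15/4)/(5/4) = 3; v_peak = 15/4
d_cruise = 105/8 − 45/4 = 15/8; t_c = (15/8)/(15/4) = 1/2
T = 2·3 + 1/2 = 13/2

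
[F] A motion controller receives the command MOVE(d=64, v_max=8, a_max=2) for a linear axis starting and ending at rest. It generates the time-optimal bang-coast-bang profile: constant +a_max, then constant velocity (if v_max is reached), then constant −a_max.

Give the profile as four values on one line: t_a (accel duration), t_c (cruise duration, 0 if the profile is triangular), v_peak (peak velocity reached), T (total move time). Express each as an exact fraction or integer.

(v_max)²/a_max = 8²/2 = 32
64 ≥ 32 ⇒ cruise phase
t_a = 8/2 = 4; v_peak = 8
d_cruise = 64 − 32 = 32; t_c = 32/8 = 4
T = 2·4 + 4 = 12

t_a=4 t_c=4 v_peak=8 T=12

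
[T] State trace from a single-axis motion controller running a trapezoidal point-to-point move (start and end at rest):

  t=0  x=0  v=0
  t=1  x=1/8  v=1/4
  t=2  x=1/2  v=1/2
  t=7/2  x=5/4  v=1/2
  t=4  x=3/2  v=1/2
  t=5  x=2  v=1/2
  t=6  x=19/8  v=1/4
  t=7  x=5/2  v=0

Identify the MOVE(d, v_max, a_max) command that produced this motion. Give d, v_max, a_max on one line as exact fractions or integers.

d=5/2 v_max=1/2 a_max=1/4

final state: t=7, x=5/2, v=0 → d = 5/2
a_max = (1/4−0)/(1−0) = 1/4
max v = 1/2 over t∈[2,5] → v_max = 1/2
check: 1/2·(2+3) = 5/2 ✓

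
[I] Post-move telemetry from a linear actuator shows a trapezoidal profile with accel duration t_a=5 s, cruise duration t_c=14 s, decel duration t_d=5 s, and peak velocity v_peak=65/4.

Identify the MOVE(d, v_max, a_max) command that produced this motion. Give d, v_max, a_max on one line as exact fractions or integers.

d=1235/4 v_max=65/4 a_max=13/4

a_max = (65/4)/5 = 13/4
d_a = ½·65/4·5 = 325/8; d_c = 65/4·14 = 455/2
d = 2·325/8 + 455/2 = 1235/4
t_c = 14 > 0 ⇒ limit active, v_max = 65/4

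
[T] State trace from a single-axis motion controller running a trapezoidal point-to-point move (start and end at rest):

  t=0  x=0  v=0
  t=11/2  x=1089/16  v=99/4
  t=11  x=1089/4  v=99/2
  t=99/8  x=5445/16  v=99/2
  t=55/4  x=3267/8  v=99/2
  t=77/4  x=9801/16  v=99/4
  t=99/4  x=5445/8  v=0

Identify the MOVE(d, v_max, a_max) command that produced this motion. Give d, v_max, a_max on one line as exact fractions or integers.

final state: t=99/4, x=5445/8, v=0 → d = 5445/8
a_max = (99/4−0)/(11/2−0) = 9/2
max v = 99/2 over t∈[11,55/4] → v_max = 99/2
check: 99/2·(11+11/4) = 5445/8 ✓

d=5445/8 v_max=99/2 a_max=9/2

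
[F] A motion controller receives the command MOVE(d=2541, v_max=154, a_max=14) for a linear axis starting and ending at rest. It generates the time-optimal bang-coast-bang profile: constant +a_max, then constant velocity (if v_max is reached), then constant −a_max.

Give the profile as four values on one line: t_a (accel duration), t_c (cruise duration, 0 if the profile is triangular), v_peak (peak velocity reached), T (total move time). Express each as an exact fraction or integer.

v_max²/a_max = 154²/14 = 1694
2541 ≥ 1694 so v_max reached
t_a = 154/14 = 11; v_peak = 154
d_cruise = 2541 − 1694 = 847; t_c = 847/154 = 11/2
T = 2·11 + 11/2 = 55/2

t_a=11 t_c=11/2 v_peak=154 T=55/2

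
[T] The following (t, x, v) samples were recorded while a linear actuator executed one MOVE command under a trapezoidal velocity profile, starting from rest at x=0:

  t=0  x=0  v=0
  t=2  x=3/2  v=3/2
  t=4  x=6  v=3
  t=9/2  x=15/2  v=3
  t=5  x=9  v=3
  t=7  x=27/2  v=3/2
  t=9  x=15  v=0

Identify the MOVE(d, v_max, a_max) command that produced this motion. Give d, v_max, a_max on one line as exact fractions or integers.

d=15 v_max=3 a_max=3/4

final state: t=9, x=15, v=0 → d = 15
a_max = (3/2−0)/(2−0) = 3/4
max v = 3 over t∈[4,5] → v_max = 3
check: 3·(4+1) = 15 ✓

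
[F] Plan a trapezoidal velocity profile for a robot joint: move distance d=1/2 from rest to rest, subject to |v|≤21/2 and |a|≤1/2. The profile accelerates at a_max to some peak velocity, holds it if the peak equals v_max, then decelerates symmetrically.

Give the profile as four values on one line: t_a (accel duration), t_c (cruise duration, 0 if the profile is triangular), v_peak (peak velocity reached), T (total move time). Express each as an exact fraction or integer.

t_a=1 t_c=0 v_peak=1/2 T=2

v_max²/a_max = (21/2)²/(1/2) = 441/2
1/2 < 441/2 ⇒ no cruise
v_peak = √(1/2·1/2) = √(1/4) = 1/2
t_a = (1/2)/(1/2) = 1; t_c = 0
T = 2·1 = 2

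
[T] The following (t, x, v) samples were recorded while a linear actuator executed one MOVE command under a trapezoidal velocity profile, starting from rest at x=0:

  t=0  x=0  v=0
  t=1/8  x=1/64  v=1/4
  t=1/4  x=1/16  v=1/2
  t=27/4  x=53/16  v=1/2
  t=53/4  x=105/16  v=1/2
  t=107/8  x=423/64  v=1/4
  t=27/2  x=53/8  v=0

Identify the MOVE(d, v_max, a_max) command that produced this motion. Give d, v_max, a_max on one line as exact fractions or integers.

final state: t=27/2, x=53/8, v=0 → d = 53/8
a_max = (1/4−0)/(1/8−0) = 2
max v = 1/2 over t∈[1/4,53/4] → v_max = 1/2
check: 1/2·(1/4+13) = 53/8 ✓

d=53/8 v_max=1/2 a_max=2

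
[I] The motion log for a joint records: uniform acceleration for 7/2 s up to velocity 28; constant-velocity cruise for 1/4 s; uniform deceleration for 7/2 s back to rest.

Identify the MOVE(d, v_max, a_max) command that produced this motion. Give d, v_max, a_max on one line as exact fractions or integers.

d=105 v_max=28 a_max=8

a_max = 28/(7/2) = 8
d_a = ½·28·7/2 = 49; d_c = 28·1/4 = 7
d = 2·49 + 7 = 105
t_c = 1/4 > 0 ⇒ limit active, v_max = 28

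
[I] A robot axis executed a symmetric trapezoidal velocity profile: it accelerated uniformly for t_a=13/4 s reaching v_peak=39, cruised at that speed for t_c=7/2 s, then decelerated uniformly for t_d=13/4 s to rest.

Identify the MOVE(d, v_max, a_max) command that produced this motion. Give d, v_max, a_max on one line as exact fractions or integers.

a_max = 39/(13/4) = 12
d_a = ½·39·13/4 = 507/8; d_c = 39·7/2 = 273/2
d = 2·507/8 + 273/2 = 1053/4
t_c = 7/2 > 0 ⇒ limit active, v_max = 39

d=1053/4 v_max=39 a_max=12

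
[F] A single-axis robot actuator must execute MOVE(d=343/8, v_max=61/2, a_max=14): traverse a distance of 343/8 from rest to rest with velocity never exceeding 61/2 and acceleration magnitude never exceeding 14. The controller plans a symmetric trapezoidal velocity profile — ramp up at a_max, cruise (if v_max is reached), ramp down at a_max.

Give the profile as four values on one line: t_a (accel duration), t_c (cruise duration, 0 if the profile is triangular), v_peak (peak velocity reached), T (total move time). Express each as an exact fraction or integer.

vₘ²/aₘ = (61/2)²/14 = 3721/56
343/8 < 3721/56 → triangular
v_peak = √(343/8·14) = √(2401/4) = 49/2
t_a = (49/2)/14 = 7/4; t_c = 0
T = 2·7/4 = 7/2

t_a=7/4 t_c=0 v_peak=49/2 T=7/2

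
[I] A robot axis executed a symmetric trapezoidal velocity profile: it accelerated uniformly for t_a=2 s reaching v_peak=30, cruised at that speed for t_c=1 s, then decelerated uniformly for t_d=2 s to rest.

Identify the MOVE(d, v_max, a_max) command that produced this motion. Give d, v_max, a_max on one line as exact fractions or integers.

a_max = 30/2 = 15
d_a = ½·30·2 = 30; d_c = 30·1 = 30
d = 2·30 + 30 = 90
t_c = 1 > 0 ⇒ limit active, v_max = 30

d=90 v_max=30 a_max=15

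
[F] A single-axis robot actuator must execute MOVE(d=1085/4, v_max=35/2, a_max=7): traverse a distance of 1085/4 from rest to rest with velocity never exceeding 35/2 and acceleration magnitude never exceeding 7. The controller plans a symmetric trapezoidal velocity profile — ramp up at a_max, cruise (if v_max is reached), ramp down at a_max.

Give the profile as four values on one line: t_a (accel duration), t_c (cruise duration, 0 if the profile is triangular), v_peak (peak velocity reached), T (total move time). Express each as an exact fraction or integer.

v_max²/a_max = (35/2)²/7 = 175/4
1085/4 ≥ 175/4 so v_max reached
t_a = (35/2)/7 = 5/2; v_peak = 35/2
d_cruise = 1085/4 − 175/4 = 455/2; t_c = (455/2)/(35/2) = 13
T = 2·5/2 + 13 = 18

t_a=5/2 t_c=13 v_peak=35/2 T=18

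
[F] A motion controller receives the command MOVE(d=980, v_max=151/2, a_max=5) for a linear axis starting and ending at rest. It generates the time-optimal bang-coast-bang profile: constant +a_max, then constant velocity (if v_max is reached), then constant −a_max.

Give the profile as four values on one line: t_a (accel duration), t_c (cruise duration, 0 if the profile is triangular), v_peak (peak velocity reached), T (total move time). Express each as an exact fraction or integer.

t_a=14 t_c=0 v_peak=70 T=28

v_max²/a_max = (151/2)²/5 = 22801/20
980 < 22801/20 ⇒ no cruise
v_peak = √(980·5) = √4900 = 70
t_a = 70/5 = 14; t_c = 0
T = 2·14 = 28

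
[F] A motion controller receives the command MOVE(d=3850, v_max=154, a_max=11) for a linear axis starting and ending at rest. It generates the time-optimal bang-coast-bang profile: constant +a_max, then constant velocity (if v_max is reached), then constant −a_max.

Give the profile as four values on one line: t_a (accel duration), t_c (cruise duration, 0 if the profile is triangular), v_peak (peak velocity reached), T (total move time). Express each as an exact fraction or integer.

t_a=14 t_c=11 v_peak=154 T=39

vₘ²/aₘ = 154²/11 = 2156
3850 ≥ 2156 so v_max reached
t_a = 154/11 = 14; v_peak = 154
d_cruise = 3850 − 2156 = 1694; t_c = 1694/154 = 11
T = 2·14 + 11 = 39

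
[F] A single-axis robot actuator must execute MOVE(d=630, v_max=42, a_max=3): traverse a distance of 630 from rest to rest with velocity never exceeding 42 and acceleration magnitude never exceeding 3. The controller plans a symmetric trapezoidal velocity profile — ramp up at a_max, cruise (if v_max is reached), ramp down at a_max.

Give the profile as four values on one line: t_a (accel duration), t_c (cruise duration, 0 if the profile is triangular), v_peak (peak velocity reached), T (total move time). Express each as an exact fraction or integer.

t_a=14 t_c=1 v_peak=42 T=29

v_max²/a_max = 42²/3 = 588
630 ≥ 588 so v_max reached
t_a = 42/3 = 14; v_peak = 42
d_cruise = 630 − 588 = 42; t_c = 42/42 = 1
T = 2·14 + 1 = 29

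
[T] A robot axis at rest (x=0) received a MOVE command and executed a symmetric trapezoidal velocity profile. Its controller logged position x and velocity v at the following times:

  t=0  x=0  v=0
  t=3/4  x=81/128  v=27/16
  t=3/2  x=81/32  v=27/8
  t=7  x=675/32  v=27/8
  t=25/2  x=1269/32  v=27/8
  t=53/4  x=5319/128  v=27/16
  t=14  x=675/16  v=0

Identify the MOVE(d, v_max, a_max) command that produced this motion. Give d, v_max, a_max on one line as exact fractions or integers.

final state: t=14, x=675/16, v=0 → d = 675/16
a_max = (27/16−0)/(3/4−0) = 9/4
max v = 27/8 over t∈[3/2,25/2] → v_max = 27/8
check: 27/8·(3/2+11) = 675/16 ✓

d=675/16 v_max=27/8 a_max=9/4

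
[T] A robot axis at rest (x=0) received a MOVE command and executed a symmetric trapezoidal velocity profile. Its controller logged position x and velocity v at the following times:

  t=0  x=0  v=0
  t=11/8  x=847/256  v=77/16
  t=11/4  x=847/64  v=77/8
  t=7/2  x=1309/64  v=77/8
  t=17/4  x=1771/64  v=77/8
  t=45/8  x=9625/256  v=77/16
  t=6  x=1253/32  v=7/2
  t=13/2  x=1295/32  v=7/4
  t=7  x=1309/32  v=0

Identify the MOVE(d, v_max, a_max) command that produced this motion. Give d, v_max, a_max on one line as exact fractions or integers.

final state: t=7, x=1309/32, v=0 → d = 1309/32
a_max = (77/16−0)/(11/8−0) = 7/2
max v = 77/8 over t∈[11/4,17/4] → v_max = 77/8
check: 77/8·(11/4+3/2) = 1309/32 ✓

d=1309/32 v_max=77/8 a_max=7/2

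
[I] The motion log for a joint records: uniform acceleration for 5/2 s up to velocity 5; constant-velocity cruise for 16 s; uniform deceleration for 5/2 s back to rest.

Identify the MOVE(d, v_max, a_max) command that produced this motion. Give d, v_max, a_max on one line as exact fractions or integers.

a_max = 5/(5/2) = 2
d_a = ½·5·5/2 = 25/4; d_c = 5·16 = 80
d = 2·25/4 + 80 = 185/2
t_c = 16 > 0 → v_max = v_peak = 5

d=185/2 v_max=5 a_max=2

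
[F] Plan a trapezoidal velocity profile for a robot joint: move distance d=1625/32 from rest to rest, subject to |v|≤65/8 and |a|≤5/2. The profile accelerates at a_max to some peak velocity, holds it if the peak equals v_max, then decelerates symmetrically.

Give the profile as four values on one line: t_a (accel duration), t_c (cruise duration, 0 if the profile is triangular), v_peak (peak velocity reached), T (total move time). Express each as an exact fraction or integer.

t_a=13/4 t_c=3 v_peak=65/8 T=19/2

vₘ²/aₘ = (65/8)²/(5/2) = 845/32
1625/32 ≥ 845/32 → trapezoidal
t_a = (65/8)/(5/2) = 13/4; v_peak = 65/8
d_cruise = 1625/32 − 845/32 = 195/8; t_c = (195/8)/(65/8) = 3
T = 2·13/4 + 3 = 19/2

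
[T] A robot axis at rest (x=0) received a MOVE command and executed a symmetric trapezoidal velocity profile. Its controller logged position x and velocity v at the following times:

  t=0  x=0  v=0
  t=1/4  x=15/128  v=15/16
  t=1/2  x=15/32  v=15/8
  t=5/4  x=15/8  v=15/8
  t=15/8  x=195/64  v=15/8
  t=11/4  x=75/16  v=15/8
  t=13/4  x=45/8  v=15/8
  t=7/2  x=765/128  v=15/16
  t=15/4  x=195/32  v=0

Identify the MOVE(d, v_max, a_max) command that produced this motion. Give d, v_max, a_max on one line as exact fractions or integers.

final state: t=15/4, x=195/32, v=0 → d = 195/32
a_max = (15/16−0)/(1/4−0) = 15/4
max v = 15/8 over t∈[1/2,13/4] → v_max = 15/8
check: 15/8·(1/2+11/4) = 195/32 ✓

d=195/32 v_max=15/8 a_max=15/4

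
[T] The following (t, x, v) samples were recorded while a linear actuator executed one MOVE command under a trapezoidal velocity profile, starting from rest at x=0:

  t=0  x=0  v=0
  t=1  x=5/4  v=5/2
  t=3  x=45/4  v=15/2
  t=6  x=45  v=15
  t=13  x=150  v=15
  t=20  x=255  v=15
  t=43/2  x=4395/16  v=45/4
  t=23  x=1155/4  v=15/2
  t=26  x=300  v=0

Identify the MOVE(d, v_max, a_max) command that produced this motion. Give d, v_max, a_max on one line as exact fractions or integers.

final state: t=26, x=300, v=0 → d = 300
a_max = (5/2−0)/(1−0) = 5/2
max v = 15 over t∈[6,20] → v_max = 15
check: 15·(6+14) = 300 ✓

d=300 v_max=15 a_max=5/2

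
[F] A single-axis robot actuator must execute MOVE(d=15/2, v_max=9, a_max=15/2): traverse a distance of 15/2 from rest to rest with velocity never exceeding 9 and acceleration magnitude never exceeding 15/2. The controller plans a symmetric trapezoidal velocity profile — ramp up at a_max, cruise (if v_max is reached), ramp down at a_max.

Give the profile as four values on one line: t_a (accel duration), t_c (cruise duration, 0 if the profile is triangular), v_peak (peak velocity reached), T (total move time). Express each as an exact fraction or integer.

t_a=1 t_c=0 v_peak=15/2 T=2

v_max²/a_max = 9²/(15/2) = 54/5
15/2 < 54/5 → triangular
v_peak = √(15/2·15/2) = √(225/4) = 15/2
t_a = (15/2)/(15/2) = 1; t_c = 0
T = 2·1 = 2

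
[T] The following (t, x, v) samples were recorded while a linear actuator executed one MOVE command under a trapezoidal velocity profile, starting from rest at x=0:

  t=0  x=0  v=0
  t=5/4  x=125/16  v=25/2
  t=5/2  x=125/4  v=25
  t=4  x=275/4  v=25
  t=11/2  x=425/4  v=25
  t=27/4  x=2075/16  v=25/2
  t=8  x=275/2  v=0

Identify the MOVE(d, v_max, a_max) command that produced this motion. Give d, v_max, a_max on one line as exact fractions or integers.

d=275/2 v_max=25 a_max=10

final state: t=8, x=275/2, v=0 → d = 275/2
a_max = (25/2−0)/(5/4−0) = 10
max v = 25 over t∈[5/2,11/2] → v_max = 25
check: 25·(5/2+3) = 275/2 ✓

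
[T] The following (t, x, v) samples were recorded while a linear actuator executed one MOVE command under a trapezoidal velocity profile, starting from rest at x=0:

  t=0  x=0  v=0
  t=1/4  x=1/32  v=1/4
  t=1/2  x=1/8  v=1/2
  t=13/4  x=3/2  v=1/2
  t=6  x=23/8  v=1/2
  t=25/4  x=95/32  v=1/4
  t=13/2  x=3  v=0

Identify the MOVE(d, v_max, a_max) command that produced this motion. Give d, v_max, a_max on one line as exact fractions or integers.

final state: t=13/2, x=3, v=0 → d = 3
a_max = (1/4−0)/(1/4−0) = 1
max v = 1/2 over t∈[1/2,6] → v_max = 1/2
check: 1/2·(1/2+11/2) = 3 ✓

d=3 v_max=1/2 a_max=1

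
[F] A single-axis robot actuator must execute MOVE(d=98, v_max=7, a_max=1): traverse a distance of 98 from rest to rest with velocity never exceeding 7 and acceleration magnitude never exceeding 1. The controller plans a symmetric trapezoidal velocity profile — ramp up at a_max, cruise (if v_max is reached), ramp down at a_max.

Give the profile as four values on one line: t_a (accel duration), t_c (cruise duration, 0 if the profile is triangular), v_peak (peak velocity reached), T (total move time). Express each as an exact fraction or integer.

t_a=7 t_c=7 v_peak=7 T=21

(v_max)²/a_max = 7²/1 = 49
98 ≥ 49 ⇒ cruise phase
t_a = 7/1 = 7; v_peak = 7
d_cruise = 98 − 49 = 49; t_c = 49/7 = 7
T = 2·7 + 7 = 21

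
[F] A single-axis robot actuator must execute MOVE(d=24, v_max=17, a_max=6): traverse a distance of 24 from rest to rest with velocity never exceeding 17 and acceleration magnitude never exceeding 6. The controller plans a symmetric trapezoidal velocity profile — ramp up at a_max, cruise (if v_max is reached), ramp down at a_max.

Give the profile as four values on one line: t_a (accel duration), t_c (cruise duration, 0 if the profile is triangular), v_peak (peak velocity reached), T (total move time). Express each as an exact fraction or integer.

vₘ²/aₘ = 17²/6 = 289/6
24 < 289/6 so t_c = 0
v_peak = √(24·6) = √144 = 12
t_a = 12/6 = 2; t_c = 0
T = 2·2 = 4

t_a=2 t_c=0 v_peak=12 T=4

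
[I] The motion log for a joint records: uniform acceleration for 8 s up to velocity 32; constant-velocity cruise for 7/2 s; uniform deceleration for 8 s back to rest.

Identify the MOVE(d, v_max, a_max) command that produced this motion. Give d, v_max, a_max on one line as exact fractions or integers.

a_max = 32/8 = 4
d_a = ½·32·8 = 128; d_c = 32·7/2 = 112
d = 2·128 + 112 = 368
t_c = 7/2 > 0 → v_max = v_peak = 32

d=368 v_max=32 a_max=4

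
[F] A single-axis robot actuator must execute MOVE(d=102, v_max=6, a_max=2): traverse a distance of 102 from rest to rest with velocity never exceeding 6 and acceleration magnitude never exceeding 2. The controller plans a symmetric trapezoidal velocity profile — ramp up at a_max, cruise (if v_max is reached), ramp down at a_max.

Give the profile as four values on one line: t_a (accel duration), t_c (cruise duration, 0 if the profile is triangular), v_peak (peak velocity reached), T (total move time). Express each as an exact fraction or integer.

v_max²/a_max = 6²/2 = 18
102 ≥ 18 → trapezoidal
t_a = 6/2 = 3; v_peak = 6
d_cruise = 102 − 18 = 84; t_c = 84/6 = 14
T = 2·3 + 14 = 20

t_a=3 t_c=14 v_peak=6 T=20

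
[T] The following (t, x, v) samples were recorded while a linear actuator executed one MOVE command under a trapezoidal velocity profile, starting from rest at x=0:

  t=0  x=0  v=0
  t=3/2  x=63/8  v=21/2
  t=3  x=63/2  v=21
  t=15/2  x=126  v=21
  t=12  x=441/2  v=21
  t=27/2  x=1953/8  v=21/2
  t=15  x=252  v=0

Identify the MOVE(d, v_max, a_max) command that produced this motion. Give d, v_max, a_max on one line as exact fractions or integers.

final state: t=15, x=252, v=0 → d = 252
a_max = (21/2−0)/(3/2−0) = 7
max v = 21 over t∈[3,12] → v_max = 21
check: 21·(3+9) = 252 ✓

d=252 v_max=21 a_max=7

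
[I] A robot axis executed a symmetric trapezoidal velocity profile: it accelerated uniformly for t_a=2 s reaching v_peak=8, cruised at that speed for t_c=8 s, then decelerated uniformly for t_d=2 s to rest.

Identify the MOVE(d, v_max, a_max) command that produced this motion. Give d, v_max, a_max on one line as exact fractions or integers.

a_max = 8/2 = 4
d_a = ½·8·2 = 8; d_c = 8·8 = 64
d = 2·8 + 64 = 80
t_c = 8 > 0 so v_max = 8

d=80 v_max=8 a_max=4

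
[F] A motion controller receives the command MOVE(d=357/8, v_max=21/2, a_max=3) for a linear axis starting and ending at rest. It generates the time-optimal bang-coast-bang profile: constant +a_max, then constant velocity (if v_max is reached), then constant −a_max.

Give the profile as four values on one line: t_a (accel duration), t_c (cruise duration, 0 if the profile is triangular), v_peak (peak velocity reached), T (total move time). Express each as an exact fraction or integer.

(v_max)²/a_max = (21/2)²/3 = 147/4
357/8 ≥ 147/4 → trapezoidal
t_a = (21/2)/3 = 7/2; v_peak = 21/2
d_cruise = 357/8 − 147/4 = 63/8; t_c = (63/8)/(21/2) = 3/4
T = 2·7/2 + 3/4 = 31/4

t_a=7/2 t_c=3/4 v_peak=21/2 T=31/4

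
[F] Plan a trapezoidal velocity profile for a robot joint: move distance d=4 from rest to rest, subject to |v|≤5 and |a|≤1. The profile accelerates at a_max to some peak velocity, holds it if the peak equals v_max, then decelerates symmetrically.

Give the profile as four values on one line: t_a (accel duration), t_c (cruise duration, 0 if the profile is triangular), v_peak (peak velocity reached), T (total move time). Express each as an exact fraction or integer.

(v_max)²/a_max = 5²/1 = 25
4 < 25 so t_c = 0
v_peak = √(4·1) = √4 = 2
t_a = 2/1 = 2; t_c = 0
T = 2·2 = 4

t_a=2 t_c=0 v_peak=2 T=4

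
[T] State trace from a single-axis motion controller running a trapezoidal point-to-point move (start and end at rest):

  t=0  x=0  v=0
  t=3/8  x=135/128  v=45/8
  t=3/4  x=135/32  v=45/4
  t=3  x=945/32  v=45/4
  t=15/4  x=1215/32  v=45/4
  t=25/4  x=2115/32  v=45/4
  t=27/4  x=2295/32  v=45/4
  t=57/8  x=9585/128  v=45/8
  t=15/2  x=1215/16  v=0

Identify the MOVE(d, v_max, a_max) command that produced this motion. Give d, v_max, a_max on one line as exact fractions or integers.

final state: t=15/2, x=1215/16, v=0 → d = 1215/16
a_max = (45/8−0)/(3/8−0) = 15
max v = 45/4 over t∈[3/4,27/4] → v_max = 45/4
check: 45/4·(3/4+6) = 1215/16 ✓

d=1215/16 v_max=45/4 a_max=15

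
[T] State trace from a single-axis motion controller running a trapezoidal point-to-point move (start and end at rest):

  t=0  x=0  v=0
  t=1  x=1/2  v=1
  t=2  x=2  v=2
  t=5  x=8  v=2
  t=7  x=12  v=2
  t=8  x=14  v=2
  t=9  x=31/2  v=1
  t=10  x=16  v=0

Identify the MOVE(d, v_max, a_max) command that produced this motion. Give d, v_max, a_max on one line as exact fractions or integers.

final state: t=10, x=16, v=0 → d = 16
a_max = (1−0)/(1−0) = 1
max v = 2 over t∈[2,8] → v_max = 2
check: 2·(2+6) = 16 ✓

d=16 v_max=2 a_max=1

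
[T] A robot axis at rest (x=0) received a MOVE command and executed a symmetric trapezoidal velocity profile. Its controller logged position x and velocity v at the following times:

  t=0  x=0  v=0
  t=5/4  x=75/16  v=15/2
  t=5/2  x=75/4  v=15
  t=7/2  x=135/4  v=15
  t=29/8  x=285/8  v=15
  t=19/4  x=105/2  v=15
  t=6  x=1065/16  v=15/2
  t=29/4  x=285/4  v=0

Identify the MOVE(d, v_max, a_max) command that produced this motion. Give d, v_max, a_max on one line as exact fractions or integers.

d=285/4 v_max=15 a_max=6

final state: t=29/4, x=285/4, v=0 → d = 285/4
a_max = (15/2−0)/(5/4−0) = 6
max v = 15 over t∈[5/2,19/4] → v_max = 15
check: 15·(5/2+9/4) = 285/4 ✓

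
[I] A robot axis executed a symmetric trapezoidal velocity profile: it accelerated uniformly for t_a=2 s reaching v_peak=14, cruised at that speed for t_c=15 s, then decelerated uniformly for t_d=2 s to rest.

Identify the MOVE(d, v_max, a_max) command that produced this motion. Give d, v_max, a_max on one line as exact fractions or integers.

a_max = 14/2 = 7
d_a = ½·14·2 = 14; d_c = 14·15 = 210
d = 2·14 + 210 = 238
t_c = 15 > 0 so v_max = 14

d=238 v_max=14 a_max=7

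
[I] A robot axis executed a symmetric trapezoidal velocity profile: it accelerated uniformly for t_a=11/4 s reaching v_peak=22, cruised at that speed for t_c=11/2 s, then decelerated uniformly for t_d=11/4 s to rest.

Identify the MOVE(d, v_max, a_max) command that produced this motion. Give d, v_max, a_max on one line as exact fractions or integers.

d=363/2 v_max=22 a_max=8

a_max = 22/(11/4) = 8
d_a = ½·22·11/4 = 121/4; d_c = 22·11/2 = 121
d = 2·121/4 + 121 = 363/2
t_c = 11/2 > 0 ⇒ limit active, v_max = 22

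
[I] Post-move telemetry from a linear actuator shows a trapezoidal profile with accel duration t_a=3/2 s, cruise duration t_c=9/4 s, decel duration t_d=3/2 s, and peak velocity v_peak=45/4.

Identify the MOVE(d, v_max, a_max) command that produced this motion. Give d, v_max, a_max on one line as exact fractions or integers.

a_max = (45/4)/(3/2) = 15/2
d_a = ½·45/4·3/2 = 135/16; d_c = 45/4·9/4 = 405/16
d = 2·135/16 + 405/16 = 675/16
t_c = 9/4 > 0 so v_max = 45/4

d=675/16 v_max=45/4 a_max=15/2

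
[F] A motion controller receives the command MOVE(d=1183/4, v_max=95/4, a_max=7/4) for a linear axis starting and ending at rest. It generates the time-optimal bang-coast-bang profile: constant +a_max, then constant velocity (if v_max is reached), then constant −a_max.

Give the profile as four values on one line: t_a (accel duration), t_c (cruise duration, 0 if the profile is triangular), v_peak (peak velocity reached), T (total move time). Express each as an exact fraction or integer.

v_max²/a_max = (95/4)²/(7/4) = 9025/28
1183/4 < 9025/28 → triangular
v_peak = √(1183/4·7/4) = √(8281/16) = 91/4
t_a = (91/4)/(7/4) = 13; t_c = 0
T = 2·13 = 26

t_a=13 t_c=0 v_peak=91/4 T=26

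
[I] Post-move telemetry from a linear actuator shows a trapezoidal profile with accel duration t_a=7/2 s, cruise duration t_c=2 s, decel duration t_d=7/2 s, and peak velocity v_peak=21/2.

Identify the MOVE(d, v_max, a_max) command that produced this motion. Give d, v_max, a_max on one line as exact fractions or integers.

a_max = (21/2)/(7/2) = 3
d_a = ½·21/2·7/2 = 147/8; d_c = 21/2·2 = 21
d = 2·147/8 + 21 = 231/4
t_c = 2 > 0 so v_max = 21/2

d=231/4 v_max=21/2 a_max=3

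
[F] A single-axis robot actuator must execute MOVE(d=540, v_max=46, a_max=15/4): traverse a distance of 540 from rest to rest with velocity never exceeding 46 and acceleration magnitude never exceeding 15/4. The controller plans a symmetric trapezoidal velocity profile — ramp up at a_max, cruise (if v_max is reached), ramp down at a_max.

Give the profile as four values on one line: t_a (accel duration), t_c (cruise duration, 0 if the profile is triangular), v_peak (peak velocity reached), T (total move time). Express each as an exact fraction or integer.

t_a=12 t_c=0 v_peak=45 T=24

v_max²/a_max = 46²/(15/4) = 8464/15
540 < 8464/15 → triangular
v_peak = √(540·15/4) = √2025 = 45
t_a = 45/(15/4) = 12; t_c = 0
T = 2·12 = 24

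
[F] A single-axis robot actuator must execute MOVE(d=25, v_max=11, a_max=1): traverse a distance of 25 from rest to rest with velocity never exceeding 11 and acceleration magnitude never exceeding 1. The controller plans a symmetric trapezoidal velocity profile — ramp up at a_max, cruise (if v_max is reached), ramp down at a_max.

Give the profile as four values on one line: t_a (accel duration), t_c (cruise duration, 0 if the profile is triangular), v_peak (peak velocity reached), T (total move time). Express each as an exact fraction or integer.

t_a=5 t_c=0 v_peak=5 T=10

vₘ²/aₘ = 11²/1 = 121
25 < 121 → triangular
v_peak = √(25·1) = √25 = 5
t_a = 5/1 = 5; t_c = 0
T = 2·5 = 10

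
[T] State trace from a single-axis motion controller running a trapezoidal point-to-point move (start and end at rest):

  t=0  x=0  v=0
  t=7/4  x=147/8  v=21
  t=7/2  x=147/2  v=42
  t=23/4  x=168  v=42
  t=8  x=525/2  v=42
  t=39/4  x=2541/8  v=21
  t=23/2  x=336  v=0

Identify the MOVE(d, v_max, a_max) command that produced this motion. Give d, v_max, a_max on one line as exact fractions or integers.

final state: t=23/2, x=336, v=0 → d = 336
a_max = (21−0)/(7/4−0) = 12
max v = 42 over t∈[7/2,8] → v_max = 42
check: 42·(7/2+9/2) = 336 ✓

d=336 v_max=42 a_max=12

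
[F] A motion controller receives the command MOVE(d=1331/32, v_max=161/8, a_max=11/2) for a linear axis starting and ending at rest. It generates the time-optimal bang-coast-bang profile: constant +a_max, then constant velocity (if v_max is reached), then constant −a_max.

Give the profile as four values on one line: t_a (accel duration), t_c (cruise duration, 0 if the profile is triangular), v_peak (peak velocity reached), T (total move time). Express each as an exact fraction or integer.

v_max²/a_max = (161/8)²/(11/2) = 25921/352
1331/32 < 25921/352 → triangular
v_peak = √(1331/32·11/2) = √(14641/64) = 121/8
t_a = (121/8)/(11/2) = 11/4; t_c = 0
T = 2·11/4 = 11/2

t_a=11/4 t_c=0 v_peak=121/8 T=11/2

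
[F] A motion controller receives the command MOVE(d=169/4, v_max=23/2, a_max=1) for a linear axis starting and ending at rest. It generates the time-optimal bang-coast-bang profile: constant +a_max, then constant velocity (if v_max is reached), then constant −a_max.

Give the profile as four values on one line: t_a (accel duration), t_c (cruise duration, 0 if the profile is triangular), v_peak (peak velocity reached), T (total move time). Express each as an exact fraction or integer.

(v_max)²/a_max = (23/2)²/1 = 529/4
169/4 < 529/4 → triangular
v_peak = √(169/4·1) = √(169/4) = 13/2
t_a = (13/2)/1 = 13/2; t_c = 0
T = 2·13/2 = 13

t_a=13/2 t_c=0 v_peak=13/2 T=13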